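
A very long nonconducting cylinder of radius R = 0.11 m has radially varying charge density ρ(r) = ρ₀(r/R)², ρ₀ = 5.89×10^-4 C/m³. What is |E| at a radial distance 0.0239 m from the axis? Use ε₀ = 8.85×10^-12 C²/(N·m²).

Choose a coaxial cylinder of radius r = 0.0239 m (arbitrary length L) as the Gaussian surface (r < R).
λ_enc = ∫₀^r ρ(r')·2πr' dr' = (2πρ₀/R²)·r^4/4 = 2.495×10^-8 C/m.
By Gauss's law (flux through the curved wall only), E·2πrL = λ_enc L/ε₀.
E = |λ_enc|/(2πε₀r) = (2.495e-8)/(2π·8.85×10^-12·0.0239) = 1.88×10^4 N/C.

E = 1.88e4 N/C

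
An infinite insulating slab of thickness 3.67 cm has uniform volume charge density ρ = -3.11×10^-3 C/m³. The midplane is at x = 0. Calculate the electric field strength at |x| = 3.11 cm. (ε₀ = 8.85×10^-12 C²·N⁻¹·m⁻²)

The point |x| = 3.11 cm lies outside the slab (half-thickness 0.01835 m). A symmetric pillbox spanning the full slab encloses Q_enc = ρ·d·A.
Flux = 2EA ⇒ E = |ρ|d/(2ε₀), independent of distance outside.
E = (3.11e-3)(0.0367)/(2·8.85×10^-12) = 6.45e6 N/C.

E ≈ 6.45×10^6 N/C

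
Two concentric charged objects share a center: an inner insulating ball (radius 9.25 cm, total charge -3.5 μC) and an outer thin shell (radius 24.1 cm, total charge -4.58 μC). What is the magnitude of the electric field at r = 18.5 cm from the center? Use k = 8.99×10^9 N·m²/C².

Use a concentric Gaussian sphere at r = 18.5 cm (between the bodies, 9.25 cm < r < 24.1 cm).
The shell at 24.1 cm lies outside the Gaussian surface, so Q_enc = -3.5 μC = -3.50e-6 C.
Applying ∮E·dA = Q_enc/ε₀ with Φ = E(4πr²):
E = k|Q_enc|/r² = (8.99×10^9)(3.50×10^-6)/(0.185)² = 9.19e5 N/C.

|E| = 9.19e5 N/C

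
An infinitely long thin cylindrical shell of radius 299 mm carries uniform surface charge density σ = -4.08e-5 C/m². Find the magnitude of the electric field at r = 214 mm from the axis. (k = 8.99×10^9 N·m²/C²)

E = 0

Take a coaxial cylindrical Gaussian surface of radius r = 214 mm and length L (r < 299 mm, inside the shell).
No charge is enclosed, so Gauss's law gives E·2πrL = 0 ⇒ E = 0.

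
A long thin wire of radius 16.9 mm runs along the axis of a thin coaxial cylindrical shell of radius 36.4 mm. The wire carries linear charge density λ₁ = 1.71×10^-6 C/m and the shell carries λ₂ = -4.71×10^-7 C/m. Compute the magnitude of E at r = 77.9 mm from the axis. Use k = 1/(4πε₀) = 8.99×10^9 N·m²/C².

Coaxial Gaussian cylinder, radius r = 77.9 mm, length L (r > 36.4 mm, enclosing both).
λ_enc = λ₁ + λ₂ = (1.71×10^-6) + (-4.71×10^-7) = 1.239×10^-6 C/m.
By Gauss's law (flux through the curved wall only), E·2πrL = λ_enc L/ε₀.
E = 2k|λ_enc|/r = 2(8.99×10^9)(1.239×10^-6)/(0.0779) = 2.86e5 N/C.

|E| = 2.86×10^5 N/C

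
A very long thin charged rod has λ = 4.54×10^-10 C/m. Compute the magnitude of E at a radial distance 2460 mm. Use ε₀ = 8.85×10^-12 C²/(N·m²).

|E| = 3.32 V/m

Coaxial Gaussian cylinder, radius r = 2460 mm, length L.
Q_enc = λL, so λ_enc = 4.54e-10 C/m.
Since E is radial and uniform over the curved surface, Φ = E·2πrL = Q_enc/ε₀ = λ_enc L/ε₀.
E = |λ_enc|/(2πε₀r) = (4.54e-10)/(2π·8.85×10^-12·2.46) = 3.32 N/C.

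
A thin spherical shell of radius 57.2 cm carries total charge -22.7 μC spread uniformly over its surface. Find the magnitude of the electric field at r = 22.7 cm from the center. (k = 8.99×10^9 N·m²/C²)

|E| = 0 N/C

Take a concentric spherical Gaussian surface of radius r = 22.7 cm (inside the shell, r < 57.2 cm).
No charge lies within this surface, so Q_enc = 0 and Gauss's law gives E·4πr² = 0 ⇒ E = 0.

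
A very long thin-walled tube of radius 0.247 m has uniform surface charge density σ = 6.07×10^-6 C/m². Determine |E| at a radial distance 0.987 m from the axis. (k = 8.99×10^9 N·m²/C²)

E = 1.72×10^5 N/C

Choose a coaxial cylinder of radius r = 0.987 m (arbitrary length L) as the Gaussian surface (r > 0.247 m).
The whole shell is enclosed: λ_enc = σ·2πR = (6.07×10^-6)·2π·(0.247) = 9.42e-6 C/m.
Since E is radial and uniform over the curved surface, Φ = E·2πrL = Q_enc/ε₀ = λ_enc L/ε₀.
E = 2k|λ_enc|/r = 2(8.99×10^9)(9.42×10^-6)/(0.987) = 1.72×10^5 N/C.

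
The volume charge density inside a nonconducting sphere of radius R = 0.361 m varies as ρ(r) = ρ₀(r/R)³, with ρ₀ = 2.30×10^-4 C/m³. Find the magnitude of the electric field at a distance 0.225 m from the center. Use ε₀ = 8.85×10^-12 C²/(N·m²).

Use a concentric Gaussian sphere at r = 0.225 m (r < R).
Q_enc = ∫₀^r ρ(r')·4πr'² dr' = (4πρ₀/R³) ∫₀^r r'^5 dr' = 4πρ₀ r^6/(6·R³) = 1.328e-6 C.
Applying ∮E·dA = Q_enc/ε₀ with Φ = E(4πr²):
E = |Q_enc|/(4πε₀r²) = (1.328×10^-6)/(4π·8.85×10^-12·(0.225)²) = 2.36×10^5 N/C.

E = 2.36×10^5 N/C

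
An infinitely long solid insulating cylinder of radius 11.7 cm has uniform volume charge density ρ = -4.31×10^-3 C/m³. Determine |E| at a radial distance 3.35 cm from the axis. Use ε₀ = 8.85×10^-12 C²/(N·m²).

By cylindrical symmetry E is radial; use a coaxial Gaussian cylinder of radius 3.35 cm and length L (r < R).
Enclosed charge per unit length: λ_enc = ρ·πr² = (-4.31×10^-3)π(0.0335)² = -1.52×10^-5 C/m.
Gauss's law: E·2πrL = λ_enc L/ε₀.
E = |λ_enc|/(2πε₀r) = (1.52e-5)/(2π·8.85×10^-12·0.0335) = 8.16×10^6 N/C.

E = 8.16×10^6 N/C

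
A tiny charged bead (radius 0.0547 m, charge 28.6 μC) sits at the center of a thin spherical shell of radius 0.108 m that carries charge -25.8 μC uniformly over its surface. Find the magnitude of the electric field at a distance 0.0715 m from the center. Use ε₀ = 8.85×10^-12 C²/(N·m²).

Use a concentric Gaussian sphere at r = 0.0715 m (between the bodies, 0.0547 m < r < 0.108 m).
The shell at 0.108 m lies outside the Gaussian surface, so Q_enc = 28.6 μC = 2.86e-5 C.
By Gauss's law, ∮E·dA = E·4πr² = Q_enc/ε₀.
E = |Q_enc|/(4πε₀r²) = (2.86×10^-5)/(4π·8.85×10^-12·(0.0715)²) = 5.03e7 N/C.

|E| ≈ 5.03×10^7 V/m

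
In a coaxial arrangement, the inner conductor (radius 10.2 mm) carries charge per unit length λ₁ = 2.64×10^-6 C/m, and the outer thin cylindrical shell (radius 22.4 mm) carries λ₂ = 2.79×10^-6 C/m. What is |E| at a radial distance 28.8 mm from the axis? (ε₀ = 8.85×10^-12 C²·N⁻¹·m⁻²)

E ≈ 3.39×10^6 N/C

Choose a coaxial cylinder of radius r = 28.8 mm (arbitrary length L) as the Gaussian surface (r > 22.4 mm, enclosing both).
λ_enc = λ₁ + λ₂ = (2.64×10^-6) + (2.79e-6) = 5.43e-6 C/m.
Since E is radial and uniform over the curved surface, Φ = E·2πrL = Q_enc/ε₀ = λ_enc L/ε₀.
E = |λ_enc|/(2πε₀r) = (5.43e-6)/(2π·8.85×10^-12·0.0288) = 3.39e6 N/C.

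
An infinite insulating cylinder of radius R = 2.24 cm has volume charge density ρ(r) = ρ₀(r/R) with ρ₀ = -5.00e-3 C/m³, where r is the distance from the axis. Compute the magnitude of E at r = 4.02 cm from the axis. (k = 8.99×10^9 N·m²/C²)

E = 2.35e6 N/C

Coaxial Gaussian cylinder, radius r = 4.02 cm, length L (r > R, full charge per length enclosed).
λ_enc = 2π ∫₀^R ρ₀(r'/R)^1 r' dr' = 2πρ₀R²/3 = -5.254×10^-6 C/m.
Gauss's law: E·2πrL = λ_enc L/ε₀.
E = 2k|λ_enc|/r = 2(8.99×10^9)(5.254e-6)/(0.0402) = 2.35×10^6 N/C.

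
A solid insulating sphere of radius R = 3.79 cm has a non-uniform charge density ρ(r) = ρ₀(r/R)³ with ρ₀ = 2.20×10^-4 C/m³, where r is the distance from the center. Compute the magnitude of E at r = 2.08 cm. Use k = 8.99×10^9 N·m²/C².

Take a concentric spherical Gaussian surface of radius r = 2.08 cm (r < R).
Integrate the density: Q_enc = 4π ∫₀^r ρ₀(r'/R)^3 r'² dr' = 4πρ₀ r^6/(6·R³) = 6.854×10^-10 C.
Gauss's law: E·4πr² = Q_enc/ε₀.
E = k|Q_enc|/r² = (8.99×10^9)(6.854×10^-10)/(0.0208)² = 1.42×10^4 N/C.

|E| = 1.42×10^4 N/C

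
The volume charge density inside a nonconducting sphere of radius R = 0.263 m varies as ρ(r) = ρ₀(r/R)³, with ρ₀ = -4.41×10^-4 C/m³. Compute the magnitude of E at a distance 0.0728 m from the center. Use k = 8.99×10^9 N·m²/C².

By spherical symmetry E is radial; choose a Gaussian sphere of radius r = 0.0728 m (r < R).
Integrate the density: Q_enc = 4π ∫₀^r ρ₀(r'/R)^3 r'² dr' = 4πρ₀ r^6/(6·R³) = -7.558×10^-9 C.
By Gauss's law, ∮E·dA = E·4πr² = Q_enc/ε₀.
E = k|Q_enc|/r² = (8.99×10^9)(7.558×10^-9)/(0.0728)² = 1.28×10^4 N/C.

E ≈ 1.28×10^4 V/m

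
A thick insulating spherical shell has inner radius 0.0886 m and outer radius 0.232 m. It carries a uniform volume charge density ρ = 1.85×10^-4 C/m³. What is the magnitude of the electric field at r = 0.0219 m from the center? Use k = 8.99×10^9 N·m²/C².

E = 0

By spherical symmetry E is radial; choose a Gaussian sphere of radius r = 0.0219 m (r < 0.0886 m, inside the empty cavity).
Q_enc = 0 (all charge lies at larger r); Gauss's law gives E = 0.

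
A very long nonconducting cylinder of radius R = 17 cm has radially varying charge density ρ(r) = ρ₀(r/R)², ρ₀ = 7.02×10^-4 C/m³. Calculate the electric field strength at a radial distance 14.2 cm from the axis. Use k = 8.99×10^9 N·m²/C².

|E| ≈ 1.96×10^6 N/C

Take a coaxial cylindrical Gaussian surface of radius r = 14.2 cm and length L (r < R).
λ_enc = ∫₀^r ρ(r')·2πr' dr' = (2πρ₀/R²)·r^4/4 = 1.551×10^-5 C/m.
Gauss's law: E·2πrL = λ_enc L/ε₀.
E = 2k|λ_enc|/r = 2(8.99×10^9)(1.551×10^-5)/(0.142) = 1.96e6 N/C.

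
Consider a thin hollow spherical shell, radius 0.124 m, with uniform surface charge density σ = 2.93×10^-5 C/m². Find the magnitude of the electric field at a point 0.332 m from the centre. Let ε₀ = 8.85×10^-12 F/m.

Take a concentric spherical Gaussian surface of radius r = 0.332 m (r > 0.124 m).
The entire shell is enclosed: Q_enc = σ·4πR² = (2.93e-5)·4π·(0.124)² = 5.661×10^-6 C.
Gauss's law: E·4πr² = Q_enc/ε₀.
E = |Q_enc|/(4πε₀r²) = (5.661e-6)/(4π·8.85×10^-12·(0.332)²) = 4.62×10^5 N/C.

E ≈ 4.62e5 N/C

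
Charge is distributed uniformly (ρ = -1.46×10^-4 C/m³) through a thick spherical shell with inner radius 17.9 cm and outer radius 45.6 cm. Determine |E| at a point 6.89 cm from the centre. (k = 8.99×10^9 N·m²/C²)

|E| = 0 N/C

Take a concentric spherical Gaussian surface of radius r = 6.89 cm (r < 17.9 cm, inside the empty cavity).
Q_enc = 0 (all charge lies at larger r); Gauss's law gives E = 0.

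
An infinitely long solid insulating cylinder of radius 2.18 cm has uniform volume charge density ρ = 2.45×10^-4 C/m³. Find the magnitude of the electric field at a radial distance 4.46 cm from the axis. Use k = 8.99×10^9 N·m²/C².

1.47×10^5 N/C

Take a coaxial cylindrical Gaussian surface of radius r = 4.46 cm and length L (r > 2.18 cm, full cross-section enclosed).
λ_enc = ρ·πR² = (2.45×10^-4)π(0.0218)² = 3.658e-7 C/m.
Gauss's law: E·2πrL = λ_enc L/ε₀.
E = 2k|λ_enc|/r = 2(8.99×10^9)(3.658×10^-7)/(0.0446) = 1.47e5 N/C.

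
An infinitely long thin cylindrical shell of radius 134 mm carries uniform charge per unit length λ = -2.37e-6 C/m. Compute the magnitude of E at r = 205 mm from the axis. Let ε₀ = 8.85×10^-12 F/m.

Coaxial Gaussian cylinder, radius r = 205 mm, length L (r > 134 mm).
The full line charge is enclosed: λ_enc = -2.37×10^-6 C/m.
By Gauss's law (flux through the curved wall only), E·2πrL = λ_enc L/ε₀.
E = |λ_enc|/(2πε₀r) = (2.37×10^-6)/(2π·8.85×10^-12·0.205) = 2.08×10^5 N/C.

|E| ≈ 2.08×10^5 V/m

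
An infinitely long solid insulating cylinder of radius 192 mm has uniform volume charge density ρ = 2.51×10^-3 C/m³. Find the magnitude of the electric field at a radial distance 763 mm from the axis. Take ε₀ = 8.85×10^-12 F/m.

E ≈ 6.85e6 N/C

Take a coaxial cylindrical Gaussian surface of radius r = 763 mm and length L (r > 192 mm, full cross-section enclosed).
λ_enc = ρ·πR² = (2.51e-3)π(0.192)² = 2.907×10^-4 C/m.
Since E is radial and uniform over the curved surface, Φ = E·2πrL = Q_enc/ε₀ = λ_enc L/ε₀.
E = |λ_enc|/(2πε₀r) = (2.907e-4)/(2π·8.85×10^-12·0.763) = 6.85×10^6 N/C.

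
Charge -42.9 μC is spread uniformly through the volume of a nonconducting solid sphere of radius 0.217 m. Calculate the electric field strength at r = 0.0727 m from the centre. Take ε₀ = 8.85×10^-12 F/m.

|E| = 2.74×10^6 N/C

Use a concentric Gaussian sphere at r = 0.0727 m (r < R).
Only the charge within r is enclosed: Q_enc = Q·(r/R)³ = (-42.9 μC)·(0.0727 m/0.217 m)³ = -1.613×10^-6 C.
Applying ∮E·dA = Q_enc/ε₀ with Φ = E(4πr²):
E = |Q_enc|/(4πε₀r²) = (1.613e-6)/(4π·8.85×10^-12·(0.0727)²) = 2.74e6 N/C.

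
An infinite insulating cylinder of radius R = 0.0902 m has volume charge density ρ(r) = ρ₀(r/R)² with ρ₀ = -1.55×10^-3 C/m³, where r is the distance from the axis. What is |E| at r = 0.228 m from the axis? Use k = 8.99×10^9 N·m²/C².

E = 1.56×10^6 N/C

Choose a coaxial cylinder of radius r = 0.228 m (arbitrary length L) as the Gaussian surface (r > R, full charge per length enclosed).
λ_enc = 2π ∫₀^R ρ₀(r'/R)^2 r' dr' = 2πρ₀R²/4 = -1.981e-5 C/m.
Applying ∮E·dA = Q_enc/ε₀ with the end caps contributing no flux:
E = 2k|λ_enc|/r = 2(8.99×10^9)(1.981×10^-5)/(0.228) = 1.56×10^6 N/C.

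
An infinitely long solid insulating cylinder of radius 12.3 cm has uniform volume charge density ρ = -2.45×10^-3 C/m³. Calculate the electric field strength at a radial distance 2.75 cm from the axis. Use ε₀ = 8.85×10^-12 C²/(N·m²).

Choose a coaxial cylinder of radius r = 2.75 cm (arbitrary length L) as the Gaussian surface (r < R).
Enclosed charge per unit length: λ_enc = ρ·πr² = (-2.45e-3)π(0.0275)² = -5.821×10^-6 C/m.
Since E is radial and uniform over the curved surface, Φ = E·2πrL = Q_enc/ε₀ = λ_enc L/ε₀.
E = |λ_enc|/(2πε₀r) = (5.821e-6)/(2π·8.85×10^-12·0.0275) = 3.81e6 N/C.

3.81e6 V/m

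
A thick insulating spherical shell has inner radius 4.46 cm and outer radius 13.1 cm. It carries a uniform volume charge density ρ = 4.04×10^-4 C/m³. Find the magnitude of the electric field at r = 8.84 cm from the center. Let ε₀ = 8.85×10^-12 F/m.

Use a concentric Gaussian sphere at r = 8.84 cm (within the shell material, 4.46 cm < r < 13.1 cm).
Only the shell between 4.46 cm and r is enclosed: Q_enc = ρ·(4π/3)(r³ − a³) = (4.04e-4)·(4π/3)·((0.0884)³ − (0.0446)³) = 1.019×10^-6 C.
Gauss's law: E·4πr² = Q_enc/ε₀.
E = |Q_enc|/(4πε₀r²) = (1.019×10^-6)/(4π·8.85×10^-12·(0.0884)²) = 1.17×10^6 N/C.

1.17×10^6 V/m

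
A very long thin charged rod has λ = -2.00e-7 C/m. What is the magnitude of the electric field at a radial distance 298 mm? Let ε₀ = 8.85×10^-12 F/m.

Choose a coaxial cylinder of radius r = 298 mm (arbitrary length L) as the Gaussian surface.
Q_enc = λL, so λ_enc = -2.00e-7 C/m.
Applying ∮E·dA = Q_enc/ε₀ with the end caps contributing no flux:
E = |λ_enc|/(2πε₀r) = (2.00×10^-7)/(2π·8.85×10^-12·0.298) = 1.21×10^4 N/C.

E = 1.21×10^4 N/C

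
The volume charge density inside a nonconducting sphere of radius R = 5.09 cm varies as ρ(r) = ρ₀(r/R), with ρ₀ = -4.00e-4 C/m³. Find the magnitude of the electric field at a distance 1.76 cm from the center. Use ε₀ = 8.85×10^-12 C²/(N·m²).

E = 6.88×10^4 N/C

Take a concentric spherical Gaussian surface of radius r = 1.76 cm (r < R).
Q_enc = ∫₀^r ρ(r')·4πr'² dr' = (4πρ₀/R) ∫₀^r r'^3 dr' = 4πρ₀ r^4/(4·R) = -2.369e-9 C.
Gauss's law: E·4πr² = Q_enc/ε₀.
E = |Q_enc|/(4πε₀r²) = (2.369e-9)/(4π·8.85×10^-12·(0.0176)²) = 6.88×10^4 N/C.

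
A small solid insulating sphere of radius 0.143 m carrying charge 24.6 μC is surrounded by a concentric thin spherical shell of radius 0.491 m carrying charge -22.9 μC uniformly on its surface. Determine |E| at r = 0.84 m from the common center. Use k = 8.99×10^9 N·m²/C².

E = 2.17×10^4 N/C

By spherical symmetry E is radial; choose a Gaussian sphere of radius r = 0.84 m (r > 0.491 m, enclosing both).
Q_enc = (24.6 μC) + (-22.9 μC) = 1.70×10^-6 C.
By Gauss's law, ∮E·dA = E·4πr² = Q_enc/ε₀.
E = k|Q_enc|/r² = (8.99×10^9)(1.70×10^-6)/(0.84)² = 2.17×10^4 N/C.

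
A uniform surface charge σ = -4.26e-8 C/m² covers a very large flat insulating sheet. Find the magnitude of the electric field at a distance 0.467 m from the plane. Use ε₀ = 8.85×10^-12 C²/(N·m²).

E ≈ 2.41×10^3 N/C

The symmetry is planar: E is normal to the sheet and the same magnitude on both sides. Take a pillbox straddling the sheet with end-cap area A.
Flux Φ = 2EA and Q_enc = σA, so 2EA = σA/ε₀ ⇒ E = |σ|/(2ε₀), independent of distance.
E = |σ|/(2ε₀) = (4.26×10^-8)/(2·8.85×10^-12) = 2.41×10^3 N/C.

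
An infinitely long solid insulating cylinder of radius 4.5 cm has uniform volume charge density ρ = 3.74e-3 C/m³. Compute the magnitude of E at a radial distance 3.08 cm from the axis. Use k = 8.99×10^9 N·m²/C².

Coaxial Gaussian cylinder, radius r = 3.08 cm, length L (r < R).
Enclosed charge per unit length: λ_enc = ρ·πr² = (3.74e-3)π(0.0308)² = 1.115×10^-5 C/m.
Gauss's law: E·2πrL = λ_enc L/ε₀.
E = 2k|λ_enc|/r = 2(8.99×10^9)(1.115×10^-5)/(0.0308) = 6.51e6 N/C.

E = 6.51×10^6 N/C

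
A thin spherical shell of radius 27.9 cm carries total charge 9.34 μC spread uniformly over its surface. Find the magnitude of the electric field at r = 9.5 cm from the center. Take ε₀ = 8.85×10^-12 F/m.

E = 0 (no enclosed charge)

Use a concentric Gaussian sphere at r = 9.5 cm (inside the shell, r < 27.9 cm).
All the charge is outside the Gaussian surface: Q_enc = 0, hence E = 0 everywhere inside the shell.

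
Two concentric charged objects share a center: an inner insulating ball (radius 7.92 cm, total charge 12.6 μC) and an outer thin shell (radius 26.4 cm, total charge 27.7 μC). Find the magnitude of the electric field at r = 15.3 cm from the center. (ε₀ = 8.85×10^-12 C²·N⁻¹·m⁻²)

Symmetry ⇒ E = E(r) r̂. Gaussian sphere of radius r = 15.3 cm (between the bodies, 7.92 cm < r < 26.4 cm).
The shell at 26.4 cm lies outside the Gaussian surface, so Q_enc = 12.6 μC = 1.26e-5 C.
Gauss's law: E·4πr² = Q_enc/ε₀.
E = |Q_enc|/(4πε₀r²) = (1.26×10^-5)/(4π·8.85×10^-12·(0.153)²) = 4.84e6 N/C.

|E| = 4.84×10^6 N/C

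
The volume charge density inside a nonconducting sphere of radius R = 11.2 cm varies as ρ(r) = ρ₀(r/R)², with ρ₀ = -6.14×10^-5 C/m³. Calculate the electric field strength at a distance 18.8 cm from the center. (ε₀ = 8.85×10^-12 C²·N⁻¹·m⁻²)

Symmetry ⇒ E = E(r) r̂. Gaussian sphere of radius r = 18.8 cm (r > R, all charge enclosed).
Q_enc = 4π ∫₀^R ρ₀(r'/R)^2 r'² dr' = 4πρ₀R³/5 = -2.168×10^-7 C.
Applying ∮E·dA = Q_enc/ε₀ with Φ = E(4πr²):
E = |Q_enc|/(4πε₀r²) = (2.168e-7)/(4π·8.85×10^-12·(0.188)²) = 5.52e4 N/C.

|E| = 5.52×10^4 N/C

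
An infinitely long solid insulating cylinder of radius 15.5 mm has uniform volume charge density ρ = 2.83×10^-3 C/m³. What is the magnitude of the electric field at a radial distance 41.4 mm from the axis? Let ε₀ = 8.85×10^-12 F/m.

E = 9.28×10^5 N/C

Coaxial Gaussian cylinder, radius r = 41.4 mm, length L (r > 15.5 mm, full cross-section enclosed).
λ_enc = ρ·πR² = (2.83×10^-3)π(0.0155)² = 2.136e-6 C/m.
By Gauss's law (flux through the curved wall only), E·2πrL = λ_enc L/ε₀.
E = |λ_enc|/(2πε₀r) = (2.136×10^-6)/(2π·8.85×10^-12·0.0414) = 9.28×10^5 N/C.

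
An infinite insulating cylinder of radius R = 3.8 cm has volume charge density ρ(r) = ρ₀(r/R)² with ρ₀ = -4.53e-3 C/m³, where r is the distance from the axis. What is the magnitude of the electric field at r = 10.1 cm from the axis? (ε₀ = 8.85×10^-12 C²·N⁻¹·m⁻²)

Choose a coaxial cylinder of radius r = 10.1 cm (arbitrary length L) as the Gaussian surface (r > R, full charge per length enclosed).
λ_enc = 2π ∫₀^R ρ₀(r'/R)^2 r' dr' = 2πρ₀R²/4 = -1.028×10^-5 C/m.
Gauss's law: E·2πrL = λ_enc L/ε₀.
E = |λ_enc|/(2πε₀r) = (1.028×10^-5)/(2π·8.85×10^-12·0.101) = 1.83×10^6 N/C.

|E| ≈ 1.83×10^6 N/C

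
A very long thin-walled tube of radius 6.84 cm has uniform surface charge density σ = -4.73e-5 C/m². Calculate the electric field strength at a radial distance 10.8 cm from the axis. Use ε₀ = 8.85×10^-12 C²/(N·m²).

Take a coaxial cylindrical Gaussian surface of radius r = 10.8 cm and length L (r > 6.84 cm).
The whole shell is enclosed: λ_enc = σ·2πR = (-4.73×10^-5)·2π·(0.0684) = -2.033×10^-5 C/m.
Applying ∮E·dA = Q_enc/ε₀ with the end caps contributing no flux:
E = |λ_enc|/(2πε₀r) = (2.033e-5)/(2π·8.85×10^-12·0.108) = 3.38×10^6 N/C.

|E| = 3.38e6 V/m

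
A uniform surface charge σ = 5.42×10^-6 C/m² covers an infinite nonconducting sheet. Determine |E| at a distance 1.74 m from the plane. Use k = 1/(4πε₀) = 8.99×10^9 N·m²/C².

3.06×10^5 V/m

Choose a cylindrical pillbox piercing the sheet, end faces (area A) parallel to it.
Only the two end caps contribute flux: Φ = 2EA. With Q_enc = σA, Gauss's law gives E = |σ|/(2ε₀).
E = 2πk|σ| = 2π(8.99×10^9)(5.42×10^-6) = 3.06e5 N/C.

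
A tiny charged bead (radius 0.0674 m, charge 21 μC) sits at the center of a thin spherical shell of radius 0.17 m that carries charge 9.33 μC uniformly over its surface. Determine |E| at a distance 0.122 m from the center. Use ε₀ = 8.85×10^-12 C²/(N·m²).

Symmetry ⇒ E = E(r) r̂. Gaussian sphere of radius r = 0.122 m (between the bodies, 0.0674 m < r < 0.17 m).
The shell at 0.17 m lies outside the Gaussian surface, so Q_enc = 21 μC = 2.10×10^-5 C.
Since E is radial and uniform over the Gaussian sphere, Φ = E·4πr² = Q_enc/ε₀.
E = |Q_enc|/(4πε₀r²) = (2.10e-5)/(4π·8.85×10^-12·(0.122)²) = 1.27×10^7 N/C.

|E| = 1.27×10^7 N/C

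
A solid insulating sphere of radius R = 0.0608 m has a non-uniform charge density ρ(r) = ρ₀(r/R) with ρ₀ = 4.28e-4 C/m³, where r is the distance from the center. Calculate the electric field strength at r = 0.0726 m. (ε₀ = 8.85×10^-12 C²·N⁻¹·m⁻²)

|E| = 5.16×10^5 N/C

Symmetry ⇒ E = E(r) r̂. Gaussian sphere of radius r = 0.0726 m (r > R, all charge enclosed).
Q_enc = 4π ∫₀^R ρ₀(r'/R)^1 r'² dr' = 4πρ₀R³/4 = 3.022×10^-7 C.
By Gauss's law, ∮E·dA = E·4πr² = Q_enc/ε₀.
E = |Q_enc|/(4πε₀r²) = (3.022×10^-7)/(4π·8.85×10^-12·(0.0726)²) = 5.16e5 N/C.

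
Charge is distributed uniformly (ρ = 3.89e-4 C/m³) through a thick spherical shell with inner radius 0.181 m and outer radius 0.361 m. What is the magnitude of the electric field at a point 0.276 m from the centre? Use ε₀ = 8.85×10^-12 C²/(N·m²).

E = 2.90e6 N/C

Use a concentric Gaussian sphere at r = 0.276 m (within the shell material, 0.181 m < r < 0.361 m).
Enclosed charge is the volume from a to r: Q_enc = (4π/3)ρ(r³ − a³) = 2.46×10^-5 C.
Applying ∮E·dA = Q_enc/ε₀ with Φ = E(4πr²):
E = |Q_enc|/(4πε₀r²) = (2.46×10^-5)/(4π·8.85×10^-12·(0.276)²) = 2.90e6 N/C.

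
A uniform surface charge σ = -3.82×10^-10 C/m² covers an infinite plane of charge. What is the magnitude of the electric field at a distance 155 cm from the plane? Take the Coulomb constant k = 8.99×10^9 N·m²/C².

Choose a cylindrical pillbox piercing the sheet, end faces (area A) parallel to it.
Flux Φ = 2EA and Q_enc = σA, so 2EA = σA/ε₀ ⇒ E = |σ|/(2ε₀), independent of distance.
E = 2πk|σ| = 2π(8.99×10^9)(3.82×10^-10) = 21.6 N/C.

E ≈ 21.6 N/C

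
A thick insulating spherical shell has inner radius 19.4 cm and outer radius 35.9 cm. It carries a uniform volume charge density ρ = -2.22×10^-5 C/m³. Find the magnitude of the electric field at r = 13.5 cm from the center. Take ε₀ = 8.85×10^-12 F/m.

Take a concentric spherical Gaussian surface of radius r = 13.5 cm (r < 19.4 cm, inside the empty cavity).
Q_enc = 0 (all charge lies at larger r); Gauss's law gives E = 0.

|E| = 0 N/C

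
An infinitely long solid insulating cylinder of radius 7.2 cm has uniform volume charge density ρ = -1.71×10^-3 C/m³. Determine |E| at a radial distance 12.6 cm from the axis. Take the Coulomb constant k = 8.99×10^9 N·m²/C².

Take a coaxial cylindrical Gaussian surface of radius r = 12.6 cm and length L (r > 7.2 cm, full cross-section enclosed).
λ_enc = ρ·πR² = (-1.71×10^-3)π(0.072)² = -2.785×10^-5 C/m.
By Gauss's law (flux through the curved wall only), E·2πrL = λ_enc L/ε₀.
E = 2k|λ_enc|/r = 2(8.99×10^9)(2.785×10^-5)/(0.126) = 3.97×10^6 N/C.

E ≈ 3.97e6 N/C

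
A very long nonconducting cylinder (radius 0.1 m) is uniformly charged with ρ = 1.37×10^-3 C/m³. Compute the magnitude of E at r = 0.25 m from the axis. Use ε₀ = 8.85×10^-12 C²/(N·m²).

|E| ≈ 3.10e6 N/C

Coaxial Gaussian cylinder, radius r = 0.25 m, length L (r > 0.1 m, full cross-section enclosed).
λ_enc = ρ·πR² = (1.37×10^-3)π(0.1)² = 4.304×10^-5 C/m.
Applying ∮E·dA = Q_enc/ε₀ with the end caps contributing no flux:
E = |λ_enc|/(2πε₀r) = (4.304e-5)/(2π·8.85×10^-12·0.25) = 3.10×10^6 N/C.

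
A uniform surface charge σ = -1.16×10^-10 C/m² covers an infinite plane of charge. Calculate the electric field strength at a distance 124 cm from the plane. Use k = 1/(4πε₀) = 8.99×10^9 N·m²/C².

The symmetry is planar: E is normal to the sheet and the same magnitude on both sides. Take a pillbox straddling the sheet with end-cap area A.
Only the two end caps contribute flux: Φ = 2EA. With Q_enc = σA, Gauss's law gives E = |σ|/(2ε₀).
E = 2πk|σ| = 2π(8.99×10^9)(1.16×10^-10) = 6.55 N/C.

6.55 V/m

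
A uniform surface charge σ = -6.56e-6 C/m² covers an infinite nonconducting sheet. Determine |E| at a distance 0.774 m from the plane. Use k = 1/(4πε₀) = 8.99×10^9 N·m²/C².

|E| ≈ 3.71×10^5 N/C

By planar symmetry E is perpendicular to the sheet and uniform; use a Gaussian pillbox with flat faces of area A on each side of the sheet.
Only the two end caps contribute flux: Φ = 2EA. With Q_enc = σA, Gauss's law gives E = |σ|/(2ε₀).
E = 2πk|σ| = 2π(8.99×10^9)(6.56×10^-6) = 3.71×10^5 N/C.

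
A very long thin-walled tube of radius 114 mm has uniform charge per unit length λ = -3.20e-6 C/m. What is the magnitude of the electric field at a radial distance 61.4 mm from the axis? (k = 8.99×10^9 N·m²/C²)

E = 0 (no enclosed charge)

Take a coaxial cylindrical Gaussian surface of radius r = 61.4 mm and length L (r < 114 mm, inside the shell).
No charge is enclosed, so Gauss's law gives E·2πrL = 0 ⇒ E = 0.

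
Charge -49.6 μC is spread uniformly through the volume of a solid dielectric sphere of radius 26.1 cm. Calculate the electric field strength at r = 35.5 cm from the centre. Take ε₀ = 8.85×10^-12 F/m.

|E| ≈ 3.54×10^6 V/m

Take a concentric spherical Gaussian surface of radius r = 35.5 cm (r > R, so the entire charge is enclosed).
Q_enc = -49.6 μC = -4.96×10^-5 C.
Applying ∮E·dA = Q_enc/ε₀ with Φ = E(4πr²):
E = |Q_enc|/(4πε₀r²) = (4.96e-5)/(4π·8.85×10^-12·(0.355)²) = 3.54×10^6 N/C.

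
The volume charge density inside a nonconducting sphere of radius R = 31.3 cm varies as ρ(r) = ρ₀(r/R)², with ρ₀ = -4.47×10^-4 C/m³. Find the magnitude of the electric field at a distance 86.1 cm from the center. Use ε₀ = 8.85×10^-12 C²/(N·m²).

Take a concentric spherical Gaussian surface of radius r = 86.1 cm (r > R, all charge enclosed).
Q_enc = 4π ∫₀^R ρ₀(r'/R)^2 r'² dr' = 4πρ₀R³/5 = -3.445×10^-5 C.
Applying ∮E·dA = Q_enc/ε₀ with Φ = E(4πr²):
E = |Q_enc|/(4πε₀r²) = (3.445×10^-5)/(4π·8.85×10^-12·(0.861)²) = 4.18×10^5 N/C.

|E| = 4.18e5 N/C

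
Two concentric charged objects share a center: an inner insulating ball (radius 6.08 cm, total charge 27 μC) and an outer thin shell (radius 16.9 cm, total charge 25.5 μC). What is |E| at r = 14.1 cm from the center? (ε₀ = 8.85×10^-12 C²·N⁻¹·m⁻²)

E = 1.22e7 N/C

Take a concentric spherical Gaussian surface of radius r = 14.1 cm (between the bodies, 6.08 cm < r < 16.9 cm).
Only the inner charge is enclosed; the outer shell contributes nothing inside itself. Q_enc = 27 μC = 2.70×10^-5 C.
Applying ∮E·dA = Q_enc/ε₀ with Φ = E(4πr²):
E = |Q_enc|/(4πε₀r²) = (2.70×10^-5)/(4π·8.85×10^-12·(0.141)²) = 1.22×10^7 N/C.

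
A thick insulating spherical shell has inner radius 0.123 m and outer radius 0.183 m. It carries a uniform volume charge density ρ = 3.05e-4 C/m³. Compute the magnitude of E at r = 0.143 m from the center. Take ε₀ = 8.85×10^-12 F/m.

Use a concentric Gaussian sphere at r = 0.143 m (within the shell material, 0.123 m < r < 0.183 m).
Only the shell between 0.123 m and r is enclosed: Q_enc = ρ·(4π/3)(r³ − a³) = (3.05e-4)·(4π/3)·((0.143)³ − (0.123)³) = 1.359×10^-6 C.
Since E is radial and uniform over the Gaussian sphere, Φ = E·4πr² = Q_enc/ε₀.
E = |Q_enc|/(4πε₀r²) = (1.359e-6)/(4π·8.85×10^-12·(0.143)²) = 5.97×10^5 N/C.

E ≈ 5.97×10^5 N/C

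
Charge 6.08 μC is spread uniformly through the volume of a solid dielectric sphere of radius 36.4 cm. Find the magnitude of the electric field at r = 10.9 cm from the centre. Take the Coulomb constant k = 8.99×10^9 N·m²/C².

|E| = 1.24e5 V/m

By spherical symmetry E is radial; choose a Gaussian sphere of radius r = 10.9 cm (r < R).
For a uniform sphere the enclosed fraction is (r/R)³, so Q_enc = (6.08 μC)(0.109/0.364)³ = 1.633e-7 C.
By Gauss's law, ∮E·dA = E·4πr² = Q_enc/ε₀.
E = k|Q_enc|/r² = (8.99×10^9)(1.633×10^-7)/(0.109)² = 1.24×10^5 N/C.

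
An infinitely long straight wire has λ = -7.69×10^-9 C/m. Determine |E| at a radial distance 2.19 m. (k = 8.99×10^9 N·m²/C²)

E ≈ 63.1 V/m

Coaxial Gaussian cylinder, radius r = 2.19 m, length L.
Q_enc = λL, so λ_enc = -7.69×10^-9 C/m.
Since E is radial and uniform over the curved surface, Φ = E·2πrL = Q_enc/ε₀ = λ_enc L/ε₀.
E = 2k|λ_enc|/r = 2(8.99×10^9)(7.69e-9)/(2.19) = 63.1 N/C.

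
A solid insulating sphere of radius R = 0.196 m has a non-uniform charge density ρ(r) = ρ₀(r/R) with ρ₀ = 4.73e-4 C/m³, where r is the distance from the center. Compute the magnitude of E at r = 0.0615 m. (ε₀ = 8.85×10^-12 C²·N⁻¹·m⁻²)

E = 2.58e5 N/C

Use a concentric Gaussian sphere at r = 0.0615 m (r < R).
Integrate the density: Q_enc = 4π ∫₀^r ρ₀(r'/R)^1 r'² dr' = 4πρ₀ r^4/(4·R) = 1.085×10^-7 C.
Since E is radial and uniform over the Gaussian sphere, Φ = E·4πr² = Q_enc/ε₀.
E = |Q_enc|/(4πε₀r²) = (1.085×10^-7)/(4π·8.85×10^-12·(0.0615)²) = 2.58e5 N/C.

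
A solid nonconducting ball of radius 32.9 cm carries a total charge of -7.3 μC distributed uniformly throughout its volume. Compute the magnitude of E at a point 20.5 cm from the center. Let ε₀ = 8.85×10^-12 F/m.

Symmetry ⇒ E = E(r) r̂. Gaussian sphere of radius r = 20.5 cm (r < R).
For a uniform sphere the enclosed fraction is (r/R)³, so Q_enc = (-7.3 μC)(0.205/0.329)³ = -1.766×10^-6 C.
Gauss's law: E·4πr² = Q_enc/ε₀.
E = |Q_enc|/(4πε₀r²) = (1.766e-6)/(4π·8.85×10^-12·(0.205)²) = 3.78e5 N/C.

|E| ≈ 3.78×10^5 N/C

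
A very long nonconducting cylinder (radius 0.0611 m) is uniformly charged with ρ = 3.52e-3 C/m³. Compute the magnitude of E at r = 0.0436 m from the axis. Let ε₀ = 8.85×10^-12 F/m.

E = 8.67×10^6 N/C

Take a coaxial cylindrical Gaussian surface of radius r = 0.0436 m and length L (r < R).
Enclosed charge per unit length: λ_enc = ρ·πr² = (3.52e-3)π(0.0436)² = 2.102e-5 C/m.
Since E is radial and uniform over the curved surface, Φ = E·2πrL = Q_enc/ε₀ = λ_enc L/ε₀.
E = |λ_enc|/(2πε₀r) = (2.102×10^-5)/(2π·8.85×10^-12·0.0436) = 8.67e6 N/C.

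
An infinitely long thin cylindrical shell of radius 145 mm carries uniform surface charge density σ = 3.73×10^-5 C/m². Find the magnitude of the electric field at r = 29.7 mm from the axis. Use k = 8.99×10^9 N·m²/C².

Coaxial Gaussian cylinder, radius r = 29.7 mm, length L (r < 145 mm, inside the shell).
All the surface charge lies outside this cylinder: Q_enc = 0, hence E = 0.

E = 0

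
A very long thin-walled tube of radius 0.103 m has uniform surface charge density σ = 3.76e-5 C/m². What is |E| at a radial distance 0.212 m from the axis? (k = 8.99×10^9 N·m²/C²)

|E| = 2.06×10^6 N/C

Take a coaxial cylindrical Gaussian surface of radius r = 0.212 m and length L (r > 0.103 m).
The whole shell is enclosed: λ_enc = σ·2πR = (3.76×10^-5)·2π·(0.103) = 2.433×10^-5 C/m.
By Gauss's law (flux through the curved wall only), E·2πrL = λ_enc L/ε₀.
E = 2k|λ_enc|/r = 2(8.99×10^9)(2.433×10^-5)/(0.212) = 2.06×10^6 N/C.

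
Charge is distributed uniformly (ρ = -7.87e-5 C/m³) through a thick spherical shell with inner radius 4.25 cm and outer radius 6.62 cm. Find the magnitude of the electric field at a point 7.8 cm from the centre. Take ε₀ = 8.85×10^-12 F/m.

E ≈ 1.04e5 V/m

Take a concentric spherical Gaussian surface of radius r = 7.8 cm (r > 6.62 cm, enclosing the whole shell).
Q_enc = ρ·(4π/3)(b³ − a³) = (-7.87×10^-5)·(4π/3)·((0.0662)³ − (0.0425)³) = -7.033×10^-8 C.
Since E is radial and uniform over the Gaussian sphere, Φ = E·4πr² = Q_enc/ε₀.
E = |Q_enc|/(4πε₀r²) = (7.033×10^-8)/(4π·8.85×10^-12·(0.078)²) = 1.04×10^5 N/C.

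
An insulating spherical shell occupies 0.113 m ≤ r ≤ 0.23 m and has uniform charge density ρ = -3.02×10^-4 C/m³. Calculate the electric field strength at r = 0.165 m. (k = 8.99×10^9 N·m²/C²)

Use a concentric Gaussian sphere at r = 0.165 m (within the shell material, 0.113 m < r < 0.23 m).
Only the shell between 0.113 m and r is enclosed: Q_enc = ρ·(4π/3)(r³ − a³) = (-3.02×10^-4)·(4π/3)·((0.165)³ − (0.113)³) = -3.857×10^-6 C.
Gauss's law: E·4πr² = Q_enc/ε₀.
E = k|Q_enc|/r² = (8.99×10^9)(3.857×10^-6)/(0.165)² = 1.27×10^6 N/C.

|E| = 1.27×10^6 N/C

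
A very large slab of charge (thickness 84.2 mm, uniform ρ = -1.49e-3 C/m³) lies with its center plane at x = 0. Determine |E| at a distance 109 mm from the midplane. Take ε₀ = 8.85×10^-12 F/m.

|E| ≈ 7.09×10^6 N/C

The point |x| = 109 mm lies outside the slab (half-thickness 0.0421 m). A symmetric pillbox spanning the full slab encloses Q_enc = ρ·d·A.
Flux = 2EA ⇒ E = |ρ|d/(2ε₀), independent of distance outside.
E = (1.49×10^-3)(0.0842)/(2·8.85×10^-12) = 7.09e6 N/C.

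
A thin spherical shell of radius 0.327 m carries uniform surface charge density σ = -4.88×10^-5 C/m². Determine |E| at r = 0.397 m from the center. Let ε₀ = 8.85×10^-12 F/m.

3.74e6 V/m

Symmetry ⇒ E = E(r) r̂. Gaussian sphere of radius r = 0.397 m (r > 0.327 m).
The entire shell is enclosed: Q_enc = σ·4πR² = (-4.88×10^-5)·4π·(0.327)² = -6.557×10^-5 C.
By Gauss's law, ∮E·dA = E·4πr² = Q_enc/ε₀.
E = |Q_enc|/(4πε₀r²) = (6.557×10^-5)/(4π·8.85×10^-12·(0.397)²) = 3.74×10^6 N/C.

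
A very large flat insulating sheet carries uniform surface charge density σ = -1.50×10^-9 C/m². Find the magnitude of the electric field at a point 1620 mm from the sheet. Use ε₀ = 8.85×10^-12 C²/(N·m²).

The symmetry is planar: E is normal to the sheet and the same magnitude on both sides. Take a pillbox straddling the sheet with end-cap area A.
Only the two end caps contribute flux: Φ = 2EA. With Q_enc = σA, Gauss's law gives E = |σ|/(2ε₀).
E = |σ|/(2ε₀) = (1.50×10^-9)/(2·8.85×10^-12) = 84.7 N/C.

E = 84.7 N/C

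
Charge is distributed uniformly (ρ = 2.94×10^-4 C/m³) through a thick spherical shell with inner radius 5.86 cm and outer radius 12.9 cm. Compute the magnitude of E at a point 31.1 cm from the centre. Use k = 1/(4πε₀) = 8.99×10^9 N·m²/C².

|E| ≈ 2.23×10^5 V/m

By spherical symmetry E is radial; choose a Gaussian sphere of radius r = 31.1 cm (r > 12.9 cm, enclosing the whole shell).
Q_enc = ρ·(4π/3)(b³ − a³) = (2.94e-4)·(4π/3)·((0.129)³ − (0.0586)³) = 2.396×10^-6 C.
Applying ∮E·dA = Q_enc/ε₀ with Φ = E(4πr²):
E = k|Q_enc|/r² = (8.99×10^9)(2.396×10^-6)/(0.311)² = 2.23×10^5 N/C.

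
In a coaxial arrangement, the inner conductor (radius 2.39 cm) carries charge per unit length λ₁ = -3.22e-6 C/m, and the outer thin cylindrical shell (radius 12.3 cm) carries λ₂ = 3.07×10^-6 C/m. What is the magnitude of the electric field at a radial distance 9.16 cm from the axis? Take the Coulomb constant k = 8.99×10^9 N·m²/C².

6.32×10^5 N/C

Choose a coaxial cylinder of radius r = 9.16 cm (arbitrary length L) as the Gaussian surface (between the conductors, 2.39 cm < r < 12.3 cm).
Only the inner wire is enclosed; the outer shell contributes nothing inside itself. λ_enc = λ₁ = -3.22×10^-6 C/m.
Gauss's law: E·2πrL = λ_enc L/ε₀.
E = 2k|λ_enc|/r = 2(8.99×10^9)(3.22×10^-6)/(0.0916) = 6.32×10^5 N/C.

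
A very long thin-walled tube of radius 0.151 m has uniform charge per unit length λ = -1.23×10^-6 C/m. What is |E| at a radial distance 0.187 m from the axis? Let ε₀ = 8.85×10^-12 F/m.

|E| = 1.18×10^5 N/C

Take a coaxial cylindrical Gaussian surface of radius r = 0.187 m and length L (r > 0.151 m).
The full line charge is enclosed: λ_enc = -1.23×10^-6 C/m.
Applying ∮E·dA = Q_enc/ε₀ with the end caps contributing no flux:
E = |λ_enc|/(2πε₀r) = (1.23e-6)/(2π·8.85×10^-12·0.187) = 1.18×10^5 N/C.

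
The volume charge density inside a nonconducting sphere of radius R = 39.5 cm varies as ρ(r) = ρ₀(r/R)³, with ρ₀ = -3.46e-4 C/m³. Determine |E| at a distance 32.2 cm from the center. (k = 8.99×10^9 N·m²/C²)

1.14×10^6 V/m

Take a concentric spherical Gaussian surface of radius r = 32.2 cm (r < R).
Integrate the density: Q_enc = 4π ∫₀^r ρ₀(r'/R)^3 r'² dr' = 4πρ₀ r^6/(6·R³) = -1.311e-5 C.
By Gauss's law, ∮E·dA = E·4πr² = Q_enc/ε₀.
E = k|Q_enc|/r² = (8.99×10^9)(1.311×10^-5)/(0.322)² = 1.14×10^6 N/C.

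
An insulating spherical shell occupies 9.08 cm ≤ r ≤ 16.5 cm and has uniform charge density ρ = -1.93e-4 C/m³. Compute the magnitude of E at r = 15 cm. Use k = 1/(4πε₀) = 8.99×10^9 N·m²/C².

|E| = 8.48×10^5 N/C

By spherical symmetry E is radial; choose a Gaussian sphere of radius r = 15 cm (within the shell material, 9.08 cm < r < 16.5 cm).
Only the shell between 9.08 cm and r is enclosed: Q_enc = ρ·(4π/3)(r³ − a³) = (-1.93e-4)·(4π/3)·((0.15)³ − (0.0908)³) = -2.123×10^-6 C.
Gauss's law: E·4πr² = Q_enc/ε₀.
E = k|Q_enc|/r² = (8.99×10^9)(2.123e-6)/(0.15)² = 8.48×10^5 N/C.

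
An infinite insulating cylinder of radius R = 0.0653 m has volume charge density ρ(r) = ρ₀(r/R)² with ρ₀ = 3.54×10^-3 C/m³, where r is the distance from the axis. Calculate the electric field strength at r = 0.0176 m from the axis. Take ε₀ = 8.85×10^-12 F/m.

By cylindrical symmetry E is radial; use a coaxial Gaussian cylinder of radius 0.0176 m and length L (r < R).
λ_enc = ∫₀^r ρ(r')·2πr' dr' = (2πρ₀/R²)·r^4/4 = 1.251×10^-7 C/m.
By Gauss's law (flux through the curved wall only), E·2πrL = λ_enc L/ε₀.
E = |λ_enc|/(2πε₀r) = (1.251×10^-7)/(2π·8.85×10^-12·0.0176) = 1.28e5 N/C.

|E| = 1.28e5 N/C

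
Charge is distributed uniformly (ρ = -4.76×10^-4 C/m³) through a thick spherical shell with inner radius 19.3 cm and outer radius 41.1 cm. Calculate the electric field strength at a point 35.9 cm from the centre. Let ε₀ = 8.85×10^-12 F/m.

E ≈ 5.44e6 N/C

Take a concentric spherical Gaussian surface of radius r = 35.9 cm (within the shell material, 19.3 cm < r < 41.1 cm).
Only the shell between 19.3 cm and r is enclosed: Q_enc = ρ·(4π/3)(r³ − a³) = (-4.76×10^-4)·(4π/3)·((0.359)³ − (0.193)³) = -7.792×10^-5 C.
Applying ∮E·dA = Q_enc/ε₀ with Φ = E(4πr²):
E = |Q_enc|/(4πε₀r²) = (7.792e-5)/(4π·8.85×10^-12·(0.359)²) = 5.44×10^6 N/C.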